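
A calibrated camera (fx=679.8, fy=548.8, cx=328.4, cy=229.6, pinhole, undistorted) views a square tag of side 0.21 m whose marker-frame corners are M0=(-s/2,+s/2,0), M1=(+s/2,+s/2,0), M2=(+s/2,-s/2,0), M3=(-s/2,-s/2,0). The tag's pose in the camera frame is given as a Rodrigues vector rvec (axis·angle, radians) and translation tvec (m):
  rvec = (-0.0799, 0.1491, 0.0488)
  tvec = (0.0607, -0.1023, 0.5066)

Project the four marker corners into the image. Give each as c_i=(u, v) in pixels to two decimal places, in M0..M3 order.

Intrinsics K: fx=679.8, fy=548.8, cx=328.4, cy=229.6
Marker side s = 0.21 m; corners in marker frame (Z=0):
  M0 = (-0.1050, +0.1050, 0)
  M1 = (+0.1050, +0.1050, 0)
  M2 = (+0.1050, -0.1050, 0)
  M3 = (-0.1050, -0.1050, 0)
rvec = (-0.0799, 0.1491, 0.0488), |rvec| = θ = 0.17606 rad = 10.087°
Rodrigues: sinθ=0.17515, 1−cosθ=0.01546; R = I + sinθ·[k]× + (1−cosθ)·[k]×²:
    [+0.98773 -0.05449 +0.14639]
    [+0.04261 +0.99563 +0.08312]
    [-0.15028 -0.07586 +0.98573]
t = (0.0607, -0.1023, 0.5066) m
M0: Pc = R·M0+t = (-0.04873, -0.00223, +0.51441); u = 679.8·(-0.04873)/0.51441 + 328.4 = 263.9997, v = 548.8·(-0.00223)/0.51441 + 229.6 = 227.2180
M1: Pc = R·M1+t = (+0.15869, +0.00671, +0.48286); u = 679.8·(+0.15869)/0.48286 + 328.4 = 551.8152, v = 548.8·(+0.00671)/0.48286 + 229.6 = 237.2318
M2: Pc = R·M2+t = (+0.17013, -0.20237, +0.49879); u = 679.8·(+0.17013)/0.49879 + 328.4 = 560.2751, v = 548.8·(-0.20237)/0.49879 + 229.6 = 6.9412
M3: Pc = R·M3+t = (-0.03729, -0.21131, +0.53034); u = 679.8·(-0.03729)/0.53034 + 328.4 = 280.6016, v = 548.8·(-0.21131)/0.53034 + 229.6 = 10.9315

c0=(264.00, 227.22) c1=(551.82, 237.23) c2=(560.28, 6.94) c3=(280.60, 10.93)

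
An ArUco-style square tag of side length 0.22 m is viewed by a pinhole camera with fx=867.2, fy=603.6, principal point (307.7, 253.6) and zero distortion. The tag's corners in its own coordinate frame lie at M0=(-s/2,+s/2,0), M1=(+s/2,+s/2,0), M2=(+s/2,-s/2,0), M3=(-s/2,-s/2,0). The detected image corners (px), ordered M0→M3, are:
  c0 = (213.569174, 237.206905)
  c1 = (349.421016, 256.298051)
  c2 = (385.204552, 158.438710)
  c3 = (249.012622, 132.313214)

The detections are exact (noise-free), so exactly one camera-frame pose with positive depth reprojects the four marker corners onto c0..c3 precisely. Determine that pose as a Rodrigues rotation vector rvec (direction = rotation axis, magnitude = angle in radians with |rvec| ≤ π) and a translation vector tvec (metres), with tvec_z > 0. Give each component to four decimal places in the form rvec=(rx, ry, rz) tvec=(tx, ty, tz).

rvec=(0.1592, -0.3740, 0.2182) tvec=(-0.0094, -0.1200, 1.2786)

Intrinsics K: fx=867.2, fy=603.6, cx=307.7, cy=253.6
Marker side s = 0.22 m; corners in marker frame (Z=0):
  M0 = (-0.1100, +0.1100, 0)
  M1 = (+0.1100, +0.1100, 0)
  M2 = (+0.1100, -0.1100, 0)
  M3 = (-0.1100, -0.1100, 0)
Detected image corners:
  c0 = (213.569174, 237.206905) px
  c1 = (349.421016, 256.298051) px
  c2 = (385.204552, 158.438710) px
  c3 = (249.012622, 132.313214) px
Planar DLT: solve 8×8 A·h = b for H (H[2,2]=1):
  H  [+706.74939 -135.33830 +301.33948]
  H  [+160.56690 +477.68536 +196.92670]
  H  [+0.29561 +0.08876 +1.00000]
B = K⁻¹H; ‖b₁‖=0.782129, ‖b₂‖=0.782129; λ = 2/(‖b₁‖+‖b₂‖) = 1.278562, sign → tz>0 ⇒ λ=+1.278562
r₁ = λ·B[:,0] = (+0.90790,+0.18132,+0.37795); r₂ = λ·B[:,1] = (-0.23980,+0.96417,+0.11349)
r₃ = r₁×r₂ = (-0.34383,-0.19367,+0.91884); SVD([r₁ r₂ r₃]) → R = UVᵀ:
  R  [+0.90790 -0.23980 -0.34383]
  R  [+0.18132 +0.96417 -0.19367]
  R  [+0.37795 +0.11349 +0.91884]
t = (-0.00938, -0.12005, +1.27856) m
tr R = 2.790905; θ = arccos((tr R − 1)/2) = 0.461350 rad = 26.433°
axis k = ((R−Rᵀ)₃₂, (R−Rᵀ)₁₃, (R−Rᵀ)₂₁) / (2 sinθ) = (+0.344996, -0.810704, +0.473009)
rvec = θ·k = (+0.159164, -0.374018, +0.218223)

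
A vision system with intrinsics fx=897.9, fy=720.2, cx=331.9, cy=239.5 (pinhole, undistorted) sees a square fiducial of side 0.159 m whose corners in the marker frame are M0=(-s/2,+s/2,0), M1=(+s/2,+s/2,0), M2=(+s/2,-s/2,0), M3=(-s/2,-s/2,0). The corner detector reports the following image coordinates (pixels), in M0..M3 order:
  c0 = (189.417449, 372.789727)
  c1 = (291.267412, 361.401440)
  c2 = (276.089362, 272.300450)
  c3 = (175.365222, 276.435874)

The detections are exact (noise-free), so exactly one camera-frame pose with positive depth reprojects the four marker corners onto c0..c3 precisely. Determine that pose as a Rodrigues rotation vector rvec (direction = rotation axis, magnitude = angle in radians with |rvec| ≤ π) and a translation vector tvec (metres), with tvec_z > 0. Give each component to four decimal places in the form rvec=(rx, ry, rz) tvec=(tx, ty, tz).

rvec=(-0.2128, -0.6270, -0.0869) tvec=(-0.1328, 0.1375, 1.2292)

Intrinsics K: fx=897.9, fy=720.2, cx=331.9, cy=239.5
Marker side s = 0.159 m; corners in marker frame (Z=0):
  M0 = (-0.0795, +0.0795, 0)
  M1 = (+0.0795, +0.0795, 0)
  M2 = (+0.0795, -0.0795, 0)
  M3 = (-0.0795, -0.0795, 0)
Detected image corners:
  c0 = (189.417449, 372.789727) px
  c1 = (291.267412, 361.401440) px
  c2 = (276.089362, 272.300450) px
  c3 = (175.365222, 276.435874) px
Planar DLT: solve 8×8 A·h = b for H (H[2,2]=1):
  H  [+748.90791 +59.61394 +234.88767]
  H  [+105.47630 +537.67199 +320.07058]
  H  [+0.48028 -0.13921 +1.00000]
B = K⁻¹H; ‖b₁‖=0.813562, ‖b₂‖=0.813562; λ = 2/(‖b₁‖+‖b₂‖) = 1.229163, sign → tz>0 ⇒ λ=+1.229163
r₁ = λ·B[:,0] = (+0.80699,-0.01630,+0.59034); r₂ = λ·B[:,1] = (+0.14486,+0.97455,-0.17111)
r₃ = r₁×r₂ = (-0.57252,+0.22360,+0.78881); SVD([r₁ r₂ r₃]) → R = UVᵀ:
  R  [+0.80699 +0.14486 -0.57252]
  R  [-0.01630 +0.97455 +0.22360]
  R  [+0.59034 -0.17111 +0.78881]
t = (-0.13280, +0.13751, +1.22916) m
tr R = 2.570344; θ = arccos((tr R − 1)/2) = 0.667823 rad = 38.263°
axis k = ((R−Rᵀ)₃₂, (R−Rᵀ)₁₃, (R−Rᵀ)₂₁) / (2 sinθ) = (-0.318684, -0.938888, -0.130116)
rvec = θ·k = (-0.212824, -0.627011, -0.086894)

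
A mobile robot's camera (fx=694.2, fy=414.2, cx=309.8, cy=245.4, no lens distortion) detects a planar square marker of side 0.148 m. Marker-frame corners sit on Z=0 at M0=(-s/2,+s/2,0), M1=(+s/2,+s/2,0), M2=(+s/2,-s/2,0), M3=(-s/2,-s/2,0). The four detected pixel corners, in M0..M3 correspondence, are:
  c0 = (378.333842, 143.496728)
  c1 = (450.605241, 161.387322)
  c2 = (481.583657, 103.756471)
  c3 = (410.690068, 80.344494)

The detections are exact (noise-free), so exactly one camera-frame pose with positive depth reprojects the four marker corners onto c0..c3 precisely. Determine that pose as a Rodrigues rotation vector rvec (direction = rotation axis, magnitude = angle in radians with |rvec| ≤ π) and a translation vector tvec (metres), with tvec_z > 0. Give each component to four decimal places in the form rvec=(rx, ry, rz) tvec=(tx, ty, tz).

rvec=(0.2112, -0.5972, 0.2451) tvec=(0.1762, -0.2967, 1.0036)

Intrinsics K: fx=694.2, fy=414.2, cx=309.8, cy=245.4
Marker side s = 0.148 m; corners in marker frame (Z=0):
  M0 = (-0.0740, +0.0740, 0)
  M1 = (+0.0740, +0.0740, 0)
  M2 = (+0.0740, -0.0740, 0)
  M3 = (-0.0740, -0.0740, 0)
Detected image corners:
  c0 = (378.333842, 143.496728) px
  c1 = (450.605241, 161.387322) px
  c2 = (481.583657, 103.756471) px
  c3 = (410.690068, 80.344494) px
Planar DLT: solve 8×8 A·h = b for H (H[2,2]=1):
  H  [+731.22011 -160.23601 +431.68089]
  H  [+209.68041 +422.46570 +122.96376]
  H  [+0.57520 +0.12441 +1.00000]
B = K⁻¹H; ‖b₁‖=0.996420, ‖b₂‖=0.996420; λ = 2/(‖b₁‖+‖b₂‖) = 1.003593, sign → tz>0 ⇒ λ=+1.003593
r₁ = λ·B[:,0] = (+0.79949,+0.16604,+0.57727); r₂ = λ·B[:,1] = (-0.28737,+0.94965,+0.12486)
r₃ = r₁×r₂ = (-0.52747,-0.26571,+0.80695); SVD([r₁ r₂ r₃]) → R = UVᵀ:
  R  [+0.79949 -0.28737 -0.52747]
  R  [+0.16604 +0.94965 -0.26571]
  R  [+0.57727 +0.12486 +0.80695]
t = (+0.17620, -0.29666, +1.00359) m
tr R = 2.556092; θ = arccos((tr R − 1)/2) = 0.679247 rad = 38.918°
axis k = ((R−Rᵀ)₃₂, (R−Rᵀ)₁₃, (R−Rᵀ)₂₁) / (2 sinθ) = (+0.310862, -0.879281, +0.360873)
rvec = θ·k = (+0.211152, -0.597249, +0.245122)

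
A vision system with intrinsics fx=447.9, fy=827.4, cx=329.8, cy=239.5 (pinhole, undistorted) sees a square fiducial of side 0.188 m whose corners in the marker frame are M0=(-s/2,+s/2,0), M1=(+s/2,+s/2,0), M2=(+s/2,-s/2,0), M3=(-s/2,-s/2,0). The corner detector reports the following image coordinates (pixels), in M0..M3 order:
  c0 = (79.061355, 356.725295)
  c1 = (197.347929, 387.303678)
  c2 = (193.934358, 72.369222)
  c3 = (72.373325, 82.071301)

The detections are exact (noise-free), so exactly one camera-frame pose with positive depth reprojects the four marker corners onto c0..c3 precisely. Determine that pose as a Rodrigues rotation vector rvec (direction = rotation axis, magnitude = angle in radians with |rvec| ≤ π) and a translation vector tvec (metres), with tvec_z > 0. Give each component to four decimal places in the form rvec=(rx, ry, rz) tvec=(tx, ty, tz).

Intrinsics K: fx=447.9, fy=827.4, cx=329.8, cy=239.5
Marker side s = 0.188 m; corners in marker frame (Z=0):
  M0 = (-0.0940, +0.0940, 0)
  M1 = (+0.0940, +0.0940, 0)
  M2 = (+0.0940, -0.0940, 0)
  M3 = (-0.0940, -0.0940, 0)
Detected image corners:
  c0 = (79.061355, 356.725295) px
  c1 = (197.347929, 387.303678) px
  c2 = (193.934358, 72.369222) px
  c3 = (72.373325, 82.071301) px
Planar DLT: solve 8×8 A·h = b for H (H[2,2]=1):
  H  [+538.29006 +51.36050 +131.58933]
  H  [-107.35805 +1600.22994 +226.69781]
  H  [-0.73304 +0.17611 +1.00000]
B = K⁻¹H; ‖b₁‖=1.891346, ‖b₂‖=1.891346; λ = 2/(‖b₁‖+‖b₂‖) = 0.528724, sign → tz>0 ⇒ λ=+0.528724
r₁ = λ·B[:,0] = (+0.92081,+0.04358,-0.38758); r₂ = λ·B[:,1] = (-0.00793,+0.99562,+0.09311)
r₃ = r₁×r₂ = (+0.38994,-0.08266,+0.91712); SVD([r₁ r₂ r₃]) → R = UVᵀ:
  R  [+0.92081 -0.00793 +0.38994]
  R  [+0.04358 +0.99562 -0.08266]
  R  [-0.38758 +0.09311 +0.91712]
t = (-0.23398, -0.00818, +0.52872) m
tr R = 2.833554; θ = arccos((tr R − 1)/2) = 0.410862 rad = 23.541°
axis k = ((R−Rᵀ)₃₂, (R−Rᵀ)₁₃, (R−Rᵀ)₂₁) / (2 sinθ) = (+0.220053, +0.973354, +0.064494)
rvec = θ·k = (+0.090412, +0.399914, +0.026498)

rvec=(0.0904, 0.3999, 0.0265) tvec=(-0.2340, -0.0082, 0.5287)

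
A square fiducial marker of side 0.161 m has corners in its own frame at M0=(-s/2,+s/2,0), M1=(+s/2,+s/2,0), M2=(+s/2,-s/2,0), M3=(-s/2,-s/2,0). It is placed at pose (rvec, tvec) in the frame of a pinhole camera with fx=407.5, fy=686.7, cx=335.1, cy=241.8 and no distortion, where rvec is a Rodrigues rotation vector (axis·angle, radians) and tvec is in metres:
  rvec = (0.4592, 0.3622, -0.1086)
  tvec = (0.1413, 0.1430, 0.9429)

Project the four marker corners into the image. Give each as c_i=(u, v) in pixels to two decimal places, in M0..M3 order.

c0=(367.97, 389.67) c1=(434.50, 396.34) c2=(428.38, 295.99) c3=(357.51, 295.14)

Intrinsics K: fx=407.5, fy=686.7, cx=335.1, cy=241.8
Marker side s = 0.161 m; corners in marker frame (Z=0):
  M0 = (-0.0805, +0.0805, 0)
  M1 = (+0.0805, +0.0805, 0)
  M2 = (+0.0805, -0.0805, 0)
  M3 = (-0.0805, -0.0805, 0)
rvec = (0.4592, 0.3622, -0.1086), |rvec| = θ = 0.59485 rad = 34.082°
Rodrigues: sinθ=0.56039, 1−cosθ=0.17177; R = I + sinθ·[k]× + (1−cosθ)·[k]×²:
    [+0.93059 +0.18305 +0.31701]
    [-0.02157 +0.89192 -0.45169]
    [-0.36542 +0.41350 +0.83396]
t = (0.1413, 0.1430, 0.9429) m
M0: Pc = R·M0+t = (+0.08112, +0.21654, +1.00560); u = 407.5·(+0.08112)/1.00560 + 335.1 = 367.9732, v = 686.7·(+0.21654)/1.00560 + 241.8 = 389.6664
M1: Pc = R·M1+t = (+0.23095, +0.21306, +0.94677); u = 407.5·(+0.23095)/0.94677 + 335.1 = 434.5024, v = 686.7·(+0.21306)/0.94677 + 241.8 = 396.3361
M2: Pc = R·M2+t = (+0.20148, +0.06946, +0.88020); u = 407.5·(+0.20148)/0.88020 + 335.1 = 428.3770, v = 686.7·(+0.06946)/0.88020 + 241.8 = 295.9938
M3: Pc = R·M3+t = (+0.05165, +0.07294, +0.93903); u = 407.5·(+0.05165)/0.93903 + 335.1 = 357.5149, v = 686.7·(+0.07294)/0.93903 + 241.8 = 295.1380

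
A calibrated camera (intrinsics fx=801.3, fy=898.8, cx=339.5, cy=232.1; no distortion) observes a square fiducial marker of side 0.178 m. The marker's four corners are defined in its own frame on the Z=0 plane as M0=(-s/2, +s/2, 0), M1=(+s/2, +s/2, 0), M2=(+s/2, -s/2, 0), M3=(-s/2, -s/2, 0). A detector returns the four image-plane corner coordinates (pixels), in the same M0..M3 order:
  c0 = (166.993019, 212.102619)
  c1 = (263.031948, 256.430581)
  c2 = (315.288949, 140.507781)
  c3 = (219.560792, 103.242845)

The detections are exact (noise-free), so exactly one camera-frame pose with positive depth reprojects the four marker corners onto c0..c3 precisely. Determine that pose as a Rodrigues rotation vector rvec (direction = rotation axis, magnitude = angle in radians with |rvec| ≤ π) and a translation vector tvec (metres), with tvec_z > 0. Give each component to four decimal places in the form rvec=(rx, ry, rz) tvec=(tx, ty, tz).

Intrinsics K: fx=801.3, fy=898.8, cx=339.5, cy=232.1
Marker side s = 0.178 m; corners in marker frame (Z=0):
  M0 = (-0.0890, +0.0890, 0)
  M1 = (+0.0890, +0.0890, 0)
  M2 = (+0.0890, -0.0890, 0)
  M3 = (-0.0890, -0.0890, 0)
Detected image corners:
  c0 = (166.993019, 212.102619) px
  c1 = (263.031948, 256.430581) px
  c2 = (315.288949, 140.507781) px
  c3 = (219.560792, 103.242845) px
Planar DLT: solve 8×8 A·h = b for H (H[2,2]=1):
  H  [+468.92568 -336.98375 +240.39624]
  H  [+177.40507 +599.52004 +176.66475]
  H  [-0.28908 -0.17623 +1.00000]
B = K⁻¹H; ‖b₁‖=0.811412, ‖b₂‖=0.811412; λ = 2/(‖b₁‖+‖b₂‖) = 1.232419, sign → tz>0 ⇒ λ=+1.232419
r₁ = λ·B[:,0] = (+0.87217,+0.33526,-0.35627); r₂ = λ·B[:,1] = (-0.42627,+0.87814,-0.21719)
r₃ = r₁×r₂ = (+0.24004,+0.34129,+0.90879); SVD([r₁ r₂ r₃]) → R = UVᵀ:
  R  [+0.87217 -0.42627 +0.24004]
  R  [+0.33526 +0.87814 +0.34129]
  R  [-0.35627 -0.21719 +0.90879]
t = (-0.15242, -0.07601, +1.23242) m
tr R = 2.659093; θ = arccos((tr R − 1)/2) = 0.592501 rad = 33.948°
axis k = ((R−Rᵀ)₃₂, (R−Rᵀ)₁₃, (R−Rᵀ)₂₁) / (2 sinθ) = (-0.500037, +0.533912, +0.681836)
rvec = θ·k = (-0.296273, +0.316343, +0.403988)

rvec=(-0.2963, 0.3163, 0.4040) tvec=(-0.1524, -0.0760, 1.2324)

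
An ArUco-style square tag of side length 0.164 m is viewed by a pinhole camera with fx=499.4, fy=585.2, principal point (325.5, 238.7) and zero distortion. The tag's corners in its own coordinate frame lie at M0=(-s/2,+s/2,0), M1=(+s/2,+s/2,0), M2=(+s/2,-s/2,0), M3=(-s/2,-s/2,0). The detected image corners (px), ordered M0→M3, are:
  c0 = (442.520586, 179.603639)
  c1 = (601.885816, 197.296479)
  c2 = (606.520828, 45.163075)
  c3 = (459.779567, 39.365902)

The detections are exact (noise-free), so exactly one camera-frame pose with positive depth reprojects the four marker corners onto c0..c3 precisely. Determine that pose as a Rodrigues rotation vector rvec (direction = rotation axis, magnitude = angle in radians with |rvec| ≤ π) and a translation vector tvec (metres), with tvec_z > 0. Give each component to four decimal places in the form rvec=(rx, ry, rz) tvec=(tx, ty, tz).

rvec=(-0.3356, 0.2383, 0.1674) tvec=(0.2277, -0.1234, 0.5698)

Intrinsics K: fx=499.4, fy=585.2, cx=325.5, cy=238.7
Marker side s = 0.164 m; corners in marker frame (Z=0):
  M0 = (-0.0820, +0.0820, 0)
  M1 = (+0.0820, +0.0820, 0)
  M2 = (+0.0820, -0.0820, 0)
  M3 = (-0.0820, -0.0820, 0)
Detected image corners:
  c0 = (442.520586, 179.603639) px
  c1 = (601.885816, 197.296479) px
  c2 = (606.520828, 45.163075) px
  c3 = (459.779567, 39.365902) px
Planar DLT: solve 8×8 A·h = b for H (H[2,2]=1):
  H  [+692.43466 -350.66920 +525.07325]
  H  [+17.74736 +828.27181 +111.93040]
  H  [-0.45317 -0.53534 +1.00000]
B = K⁻¹H; ‖b₁‖=1.755122, ‖b₂‖=1.755122; λ = 2/(‖b₁‖+‖b₂‖) = 0.569761, sign → tz>0 ⇒ λ=+0.569761
r₁ = λ·B[:,0] = (+0.95828,+0.12260,-0.25820); r₂ = λ·B[:,1] = (-0.20127,+0.93084,-0.30502)
r₃ = r₁×r₂ = (+0.20295,+0.34426,+0.91668); SVD([r₁ r₂ r₃]) → R = UVᵀ:
  R  [+0.95828 -0.20127 +0.20295]
  R  [+0.12260 +0.93084 +0.34426]
  R  [-0.25820 -0.30502 +0.91668]
t = (+0.22769, -0.12343, +0.56976) m
tr R = 2.805794; θ = arccos((tr R − 1)/2) = 0.444334 rad = 25.458°
axis k = ((R−Rᵀ)₃₂, (R−Rᵀ)₁₃, (R−Rᵀ)₂₁) / (2 sinθ) = (-0.755228, +0.536393, +0.376714)
rvec = θ·k = (-0.335574, +0.238338, +0.167387)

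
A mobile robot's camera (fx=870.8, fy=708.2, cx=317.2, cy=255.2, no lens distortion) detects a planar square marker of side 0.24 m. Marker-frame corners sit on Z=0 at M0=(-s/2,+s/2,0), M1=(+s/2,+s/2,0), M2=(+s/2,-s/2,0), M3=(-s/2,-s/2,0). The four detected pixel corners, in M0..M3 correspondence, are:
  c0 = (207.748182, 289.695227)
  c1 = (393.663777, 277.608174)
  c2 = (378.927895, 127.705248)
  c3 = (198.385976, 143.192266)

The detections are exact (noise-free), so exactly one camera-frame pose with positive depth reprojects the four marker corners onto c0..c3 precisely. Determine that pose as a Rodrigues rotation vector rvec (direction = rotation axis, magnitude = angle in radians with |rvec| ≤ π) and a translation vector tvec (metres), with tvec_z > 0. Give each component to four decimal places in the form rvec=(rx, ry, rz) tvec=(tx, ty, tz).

rvec=(-0.1256, 0.1252, -0.0763) tvec=(-0.0307, -0.0740, 1.1251)

Intrinsics K: fx=870.8, fy=708.2, cx=317.2, cy=255.2
Marker side s = 0.24 m; corners in marker frame (Z=0):
  M0 = (-0.1200, +0.1200, 0)
  M1 = (+0.1200, +0.1200, 0)
  M2 = (+0.1200, -0.1200, 0)
  M3 = (-0.1200, -0.1200, 0)
Detected image corners:
  c0 = (207.748182, 289.695227) px
  c1 = (393.663777, 277.608174) px
  c2 = (378.927895, 127.705248) px
  c3 = (198.385976, 143.192266) px
Planar DLT: solve 8×8 A·h = b for H (H[2,2]=1):
  H  [+731.97190 +16.11186 +293.42947]
  H  [-79.82040 +593.28003 +208.61372]
  H  [-0.10631 -0.11521 +1.00000]
B = K⁻¹H; ‖b₁‖=0.888820, ‖b₂‖=0.888820; λ = 2/(‖b₁‖+‖b₂‖) = 1.125087, sign → tz>0 ⇒ λ=+1.125087
r₁ = λ·B[:,0] = (+0.98929,-0.08371,-0.11960); r₂ = λ·B[:,1] = (+0.06803,+0.98923,-0.12962)
r₃ = r₁×r₂ = (+0.12917,+0.12009,+0.98432); SVD([r₁ r₂ r₃]) → R = UVᵀ:
  R  [+0.98929 +0.06803 +0.12917]
  R  [-0.08371 +0.98923 +0.12009]
  R  [-0.11960 -0.12962 +0.98432]
t = (-0.03071, -0.07401, +1.12509) m
tr R = 2.962838; θ = arccos((tr R − 1)/2) = 0.193075 rad = 11.062°
axis k = ((R−Rᵀ)₃₂, (R−Rᵀ)₁₃, (R−Rᵀ)₂₁) / (2 sinθ) = (-0.650709, +0.648251, -0.395409)
rvec = θ·k = (-0.125635, +0.125161, -0.076344)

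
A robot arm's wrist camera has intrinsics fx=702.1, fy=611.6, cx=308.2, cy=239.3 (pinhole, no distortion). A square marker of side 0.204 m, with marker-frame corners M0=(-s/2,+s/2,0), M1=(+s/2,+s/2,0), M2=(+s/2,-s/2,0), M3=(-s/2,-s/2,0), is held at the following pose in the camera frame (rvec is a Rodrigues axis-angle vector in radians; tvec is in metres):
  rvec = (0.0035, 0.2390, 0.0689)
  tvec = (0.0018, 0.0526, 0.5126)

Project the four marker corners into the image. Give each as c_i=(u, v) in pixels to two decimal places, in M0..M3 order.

Intrinsics K: fx=702.1, fy=611.6, cx=308.2, cy=239.3
Marker side s = 0.204 m; corners in marker frame (Z=0):
  M0 = (-0.1020, +0.1020, 0)
  M1 = (+0.1020, +0.1020, 0)
  M2 = (+0.1020, -0.1020, 0)
  M3 = (-0.1020, -0.1020, 0)
rvec = (0.0035, 0.2390, 0.0689), |rvec| = θ = 0.24876 rad = 14.253°
Rodrigues: sinθ=0.24620, 1−cosθ=0.03078; R = I + sinθ·[k]× + (1−cosθ)·[k]×²:
    [+0.96923 -0.06778 +0.23666]
    [+0.06861 +0.99763 +0.00473]
    [-0.23642 +0.01166 +0.97158]
t = (0.0018, 0.0526, 0.5126) m
M0: Pc = R·M0+t = (-0.10397, +0.14736, +0.53790); u = 702.1·(-0.10397)/0.53790 + 308.2 = 172.4877, v = 611.6·(+0.14736)/0.53790 + 239.3 = 406.8498
M1: Pc = R·M1+t = (+0.09375, +0.16136, +0.48967); u = 702.1·(+0.09375)/0.48967 + 308.2 = 442.6168, v = 611.6·(+0.16136)/0.48967 + 239.3 = 440.8335
M2: Pc = R·M2+t = (+0.10757, -0.04216, +0.48730); u = 702.1·(+0.10757)/0.48730 + 308.2 = 463.1936, v = 611.6·(-0.04216)/0.48730 + 239.3 = 186.3848
M3: Pc = R·M3+t = (-0.09015, -0.05616, +0.53553); u = 702.1·(-0.09015)/0.53553 + 308.2 = 190.0119, v = 611.6·(-0.05616)/0.53553 + 239.3 = 175.1662

c0=(172.49, 406.85) c1=(442.62, 440.83) c2=(463.19, 186.38) c3=(190.01, 175.17)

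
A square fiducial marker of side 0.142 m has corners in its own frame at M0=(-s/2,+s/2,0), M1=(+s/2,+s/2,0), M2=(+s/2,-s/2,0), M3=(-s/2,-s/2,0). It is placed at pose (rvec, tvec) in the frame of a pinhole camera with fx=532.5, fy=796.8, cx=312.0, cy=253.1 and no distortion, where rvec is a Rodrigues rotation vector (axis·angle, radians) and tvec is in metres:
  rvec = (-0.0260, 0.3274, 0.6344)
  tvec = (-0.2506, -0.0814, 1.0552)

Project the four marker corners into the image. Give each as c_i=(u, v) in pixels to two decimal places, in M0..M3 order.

c0=(141.86, 205.16) c1=(189.71, 266.07) c2=(231.53, 177.39) c3=(181.49, 119.49)

Intrinsics K: fx=532.5, fy=796.8, cx=312.0, cy=253.1
Marker side s = 0.142 m; corners in marker frame (Z=0):
  M0 = (-0.0710, +0.0710, 0)
  M1 = (+0.0710, +0.0710, 0)
  M2 = (+0.0710, -0.0710, 0)
  M3 = (-0.0710, -0.0710, 0)
rvec = (-0.0260, 0.3274, 0.6344), |rvec| = θ = 0.71437 rad = 40.931°
Rodrigues: sinθ=0.65514, 1−cosθ=0.24450; R = I + sinθ·[k]× + (1−cosθ)·[k]×²:
    [+0.75583 -0.58588 +0.29235]
    [+0.57772 +0.80686 +0.12335]
    [-0.30816 +0.07566 +0.94832]
t = (-0.2506, -0.0814, 1.0552) m
M0: Pc = R·M0+t = (-0.34586, -0.06513, +1.08245); u = 532.5·(-0.34586)/1.08245 + 312.0 = 141.8574, v = 796.8·(-0.06513)/1.08245 + 253.1 = 205.1563
M1: Pc = R·M1+t = (-0.23853, +0.01691, +1.03869); u = 532.5·(-0.23853)/1.03869 + 312.0 = 189.7125, v = 796.8·(+0.01691)/1.03869 + 253.1 = 266.0683
M2: Pc = R·M2+t = (-0.15534, -0.09767, +1.02795); u = 532.5·(-0.15534)/1.02795 + 312.0 = 231.5311, v = 796.8·(-0.09767)/1.02795 + 253.1 = 177.3936
M3: Pc = R·M3+t = (-0.26267, -0.17971, +1.07171); u = 532.5·(-0.26267)/1.07171 + 312.0 = 181.4888, v = 796.8·(-0.17971)/1.07171 + 253.1 = 119.4915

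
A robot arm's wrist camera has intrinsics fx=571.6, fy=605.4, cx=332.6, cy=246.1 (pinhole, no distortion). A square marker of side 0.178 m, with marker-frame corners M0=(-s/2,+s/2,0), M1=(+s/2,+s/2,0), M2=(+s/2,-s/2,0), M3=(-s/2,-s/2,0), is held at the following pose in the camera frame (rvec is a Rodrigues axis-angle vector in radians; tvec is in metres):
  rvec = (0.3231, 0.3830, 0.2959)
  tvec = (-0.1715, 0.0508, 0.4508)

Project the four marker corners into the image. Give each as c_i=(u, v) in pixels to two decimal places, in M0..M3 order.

Intrinsics K: fx=571.6, fy=605.4, cx=332.6, cy=246.1
Marker side s = 0.178 m; corners in marker frame (Z=0):
  M0 = (-0.0890, +0.0890, 0)
  M1 = (+0.0890, +0.0890, 0)
  M2 = (+0.0890, -0.0890, 0)
  M3 = (-0.0890, -0.0890, 0)
rvec = (0.3231, 0.3830, 0.2959), |rvec| = θ = 0.58193 rad = 33.342°
Rodrigues: sinθ=0.54964, 1−cosθ=0.16460; R = I + sinθ·[k]× + (1−cosθ)·[k]×²:
    [+0.88615 -0.21933 +0.40822]
    [+0.33963 +0.90670 -0.25009]
    [-0.31528 +0.36025 +0.87796]
t = (-0.1715, 0.0508, 0.4508) m
M0: Pc = R·M0+t = (-0.26989, +0.10127, +0.51092); u = 571.6·(-0.26989)/0.51092 + 332.6 = 30.6603, v = 605.4·(+0.10127)/0.51092 + 246.1 = 366.0961
M1: Pc = R·M1+t = (-0.11215, +0.16172, +0.45480); u = 571.6·(-0.11215)/0.45480 + 332.6 = 191.6443, v = 605.4·(+0.16172)/0.45480 + 246.1 = 461.3742
M2: Pc = R·M2+t = (-0.07311, +0.00033, +0.39068); u = 571.6·(-0.07311)/0.39068 + 332.6 = 225.6292, v = 605.4·(+0.00033)/0.39068 + 246.1 = 246.6118
M3: Pc = R·M3+t = (-0.23085, -0.06012, +0.44680); u = 571.6·(-0.23085)/0.44680 + 332.6 = 37.2719, v = 605.4·(-0.06012)/0.44680 + 246.1 = 164.6342

c0=(30.66, 366.10) c1=(191.64, 461.37) c2=(225.63, 246.61) c3=(37.27, 164.63)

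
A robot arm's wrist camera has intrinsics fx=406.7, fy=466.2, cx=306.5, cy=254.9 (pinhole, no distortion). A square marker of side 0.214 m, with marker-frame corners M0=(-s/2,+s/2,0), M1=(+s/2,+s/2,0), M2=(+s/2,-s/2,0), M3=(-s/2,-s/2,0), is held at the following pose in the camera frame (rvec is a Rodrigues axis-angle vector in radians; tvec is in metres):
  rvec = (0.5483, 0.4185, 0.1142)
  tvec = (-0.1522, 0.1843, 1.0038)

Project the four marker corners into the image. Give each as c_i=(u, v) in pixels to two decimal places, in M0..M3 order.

c0=(214.29, 361.94) c1=(284.89, 390.90) c2=(281.72, 314.60) c3=(203.28, 288.20)

Intrinsics K: fx=406.7, fy=466.2, cx=306.5, cy=254.9
Marker side s = 0.214 m; corners in marker frame (Z=0):
  M0 = (-0.1070, +0.1070, 0)
  M1 = (+0.1070, +0.1070, 0)
  M2 = (+0.1070, -0.1070, 0)
  M3 = (-0.1070, -0.1070, 0)
rvec = (0.5483, 0.4185, 0.1142), |rvec| = θ = 0.69915 rad = 40.059°
Rodrigues: sinθ=0.64357, 1−cosθ=0.23461; R = I + sinθ·[k]× + (1−cosθ)·[k]×²:
    [+0.90968 +0.00501 +0.41528]
    [+0.21525 +0.84945 -0.48177]
    [-0.35518 +0.52765 +0.77165]
t = (-0.1522, 0.1843, 1.0038) m
M0: Pc = R·M0+t = (-0.24900, +0.25216, +1.09826); u = 406.7·(-0.24900)/1.09826 + 306.5 = 214.2925, v = 466.2·(+0.25216)/1.09826 + 254.9 = 361.9386
M1: Pc = R·M1+t = (-0.05433, +0.29822, +1.02225); u = 406.7·(-0.05433)/1.02225 + 306.5 = 284.8858, v = 466.2·(+0.29822)/1.02225 + 254.9 = 390.9049
M2: Pc = R·M2+t = (-0.05540, +0.11644, +0.90934); u = 406.7·(-0.05540)/0.90934 + 306.5 = 281.7221, v = 466.2·(+0.11644)/0.90934 + 254.9 = 314.5972
M3: Pc = R·M3+t = (-0.25007, +0.07038, +0.98535); u = 406.7·(-0.25007)/0.98535 + 306.5 = 203.2831, v = 466.2·(+0.07038)/0.98535 + 254.9 = 288.1976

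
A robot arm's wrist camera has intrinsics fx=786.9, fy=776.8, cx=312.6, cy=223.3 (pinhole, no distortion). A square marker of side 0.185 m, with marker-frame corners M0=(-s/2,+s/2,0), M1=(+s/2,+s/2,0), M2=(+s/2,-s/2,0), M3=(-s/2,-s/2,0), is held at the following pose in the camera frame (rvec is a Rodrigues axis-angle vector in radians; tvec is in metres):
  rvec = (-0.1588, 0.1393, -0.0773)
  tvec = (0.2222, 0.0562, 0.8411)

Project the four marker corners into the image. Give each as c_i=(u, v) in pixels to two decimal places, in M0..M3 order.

Intrinsics K: fx=786.9, fy=776.8, cx=312.6, cy=223.3
Marker side s = 0.185 m; corners in marker frame (Z=0):
  M0 = (-0.0925, +0.0925, 0)
  M1 = (+0.0925, +0.0925, 0)
  M2 = (+0.0925, -0.0925, 0)
  M3 = (-0.0925, -0.0925, 0)
rvec = (-0.1588, 0.1393, -0.0773), |rvec| = θ = 0.22494 rad = 12.888°
Rodrigues: sinθ=0.22305, 1−cosθ=0.02519; R = I + sinθ·[k]× + (1−cosθ)·[k]×²:
    [+0.98736 +0.06564 +0.14424]
    [-0.08766 +0.98447 +0.15210]
    [-0.13202 -0.16283 +0.97778]
t = (0.2222, 0.0562, 0.8411) m
M0: Pc = R·M0+t = (+0.13694, +0.15537, +0.83825); u = 786.9·(+0.13694)/0.83825 + 312.6 = 441.1514, v = 776.8·(+0.15537)/0.83825 + 223.3 = 367.2823
M1: Pc = R·M1+t = (+0.31960, +0.13915, +0.81383); u = 786.9·(+0.31960)/0.81383 + 312.6 = 621.6278, v = 776.8·(+0.13915)/0.81383 + 223.3 = 356.1233
M2: Pc = R·M2+t = (+0.30746, -0.04297, +0.84395); u = 786.9·(+0.30746)/0.84395 + 312.6 = 599.2759, v = 776.8·(-0.04297)/0.84395 + 223.3 = 183.7468
M3: Pc = R·M3+t = (+0.12480, -0.02675, +0.86837); u = 786.9·(+0.12480)/0.86837 + 312.6 = 425.6887, v = 776.8·(-0.02675)/0.86837 + 223.3 = 199.3668

c0=(441.15, 367.28) c1=(621.63, 356.12) c2=(599.28, 183.75) c3=(425.69, 199.37)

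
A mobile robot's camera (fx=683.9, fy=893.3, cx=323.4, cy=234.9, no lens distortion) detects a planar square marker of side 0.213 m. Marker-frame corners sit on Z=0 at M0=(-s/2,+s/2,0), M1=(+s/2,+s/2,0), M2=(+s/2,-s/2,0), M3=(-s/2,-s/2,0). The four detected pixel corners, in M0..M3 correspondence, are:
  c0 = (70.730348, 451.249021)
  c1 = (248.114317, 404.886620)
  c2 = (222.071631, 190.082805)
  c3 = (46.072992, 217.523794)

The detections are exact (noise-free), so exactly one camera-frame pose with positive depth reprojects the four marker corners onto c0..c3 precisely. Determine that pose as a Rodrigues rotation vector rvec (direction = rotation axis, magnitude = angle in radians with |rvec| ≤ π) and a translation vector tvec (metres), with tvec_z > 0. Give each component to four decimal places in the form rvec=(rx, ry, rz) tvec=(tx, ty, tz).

Intrinsics K: fx=683.9, fy=893.3, cx=323.4, cy=234.9
Marker side s = 0.213 m; corners in marker frame (Z=0):
  M0 = (-0.1065, +0.1065, 0)
  M1 = (+0.1065, +0.1065, 0)
  M2 = (+0.1065, -0.1065, 0)
  M3 = (-0.1065, -0.1065, 0)
Detected image corners:
  c0 = (70.730348, 451.249021) px
  c1 = (248.114317, 404.886620) px
  c2 = (222.071631, 190.082805) px
  c3 = (46.072992, 217.523794) px
Planar DLT: solve 8×8 A·h = b for H (H[2,2]=1):
  H  [+885.42379 +105.72176 +150.20911]
  H  [-52.42577 +1022.18088 +314.09432]
  H  [+0.38106 -0.09148 +1.00000]
B = K⁻¹H; ‖b₁‖=1.188489, ‖b₂‖=1.188489; λ = 2/(‖b₁‖+‖b₂‖) = 0.841404, sign → tz>0 ⇒ λ=+0.841404
r₁ = λ·B[:,0] = (+0.93773,-0.13369,+0.32062); r₂ = λ·B[:,1] = (+0.16647,+0.98304,-0.07697)
r₃ = r₁×r₂ = (-0.30489,+0.12555,+0.94407); SVD([r₁ r₂ r₃]) → R = UVᵀ:
  R  [+0.93773 +0.16647 -0.30489]
  R  [-0.13369 +0.98304 +0.12555]
  R  [+0.32062 -0.07697 +0.94407]
t = (-0.21308, +0.07459, +0.84140) m
tr R = 2.864838; θ = arccos((tr R − 1)/2) = 0.369746 rad = 21.185°
axis k = ((R−Rᵀ)₃₂, (R−Rᵀ)₁₃, (R−Rᵀ)₂₁) / (2 sinθ) = (-0.280208, -0.865456, -0.415295)
rvec = θ·k = (-0.103606, -0.319999, -0.153554)

rvec=(-0.1036, -0.3200, -0.1536) tvec=(-0.2131, 0.0746, 0.8414)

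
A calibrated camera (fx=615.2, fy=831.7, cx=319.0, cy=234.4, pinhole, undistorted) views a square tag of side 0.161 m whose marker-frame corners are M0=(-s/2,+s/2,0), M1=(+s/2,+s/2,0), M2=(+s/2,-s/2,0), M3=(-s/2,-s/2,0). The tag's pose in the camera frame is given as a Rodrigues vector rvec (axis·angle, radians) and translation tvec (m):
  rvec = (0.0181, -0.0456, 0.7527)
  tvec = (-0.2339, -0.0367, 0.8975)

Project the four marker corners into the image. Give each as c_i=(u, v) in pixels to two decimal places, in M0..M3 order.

Intrinsics K: fx=615.2, fy=831.7, cx=319.0, cy=234.4
Marker side s = 0.161 m; corners in marker frame (Z=0):
  M0 = (-0.0805, +0.0805, 0)
  M1 = (+0.0805, +0.0805, 0)
  M2 = (+0.0805, -0.0805, 0)
  M3 = (-0.0805, -0.0805, 0)
rvec = (0.0181, -0.0456, 0.7527), |rvec| = θ = 0.75430 rad = 43.218°
Rodrigues: sinθ=0.68478, 1−cosθ=0.27125; R = I + sinθ·[k]× + (1−cosθ)·[k]×²:
    [+0.72891 -0.68372 -0.03490]
    [+0.68293 +0.72974 -0.03279]
    [+0.04789 +0.00007 +0.99885]
t = (-0.2339, -0.0367, 0.8975) m
M0: Pc = R·M0+t = (-0.34762, -0.03293, +0.89365); u = 615.2·(-0.34762)/0.89365 + 319.0 = 79.6963, v = 831.7·(-0.03293)/0.89365 + 234.4 = 203.7512
M1: Pc = R·M1+t = (-0.23026, +0.07702, +0.90136); u = 615.2·(-0.23026)/0.90136 + 319.0 = 161.8406, v = 831.7·(+0.07702)/0.90136 + 234.4 = 305.4681
M2: Pc = R·M2+t = (-0.12018, -0.04047, +0.90135); u = 615.2·(-0.12018)/0.90135 + 319.0 = 236.9710, v = 831.7·(-0.04047)/0.90135 + 234.4 = 197.0588
M3: Pc = R·M3+t = (-0.23754, -0.15042, +0.89364); u = 615.2·(-0.23754)/0.89364 + 319.0 = 155.4740, v = 831.7·(-0.15042)/0.89364 + 234.4 = 94.4053

c0=(79.70, 203.75) c1=(161.84, 305.47) c2=(236.97, 197.06) c3=(155.47, 94.41)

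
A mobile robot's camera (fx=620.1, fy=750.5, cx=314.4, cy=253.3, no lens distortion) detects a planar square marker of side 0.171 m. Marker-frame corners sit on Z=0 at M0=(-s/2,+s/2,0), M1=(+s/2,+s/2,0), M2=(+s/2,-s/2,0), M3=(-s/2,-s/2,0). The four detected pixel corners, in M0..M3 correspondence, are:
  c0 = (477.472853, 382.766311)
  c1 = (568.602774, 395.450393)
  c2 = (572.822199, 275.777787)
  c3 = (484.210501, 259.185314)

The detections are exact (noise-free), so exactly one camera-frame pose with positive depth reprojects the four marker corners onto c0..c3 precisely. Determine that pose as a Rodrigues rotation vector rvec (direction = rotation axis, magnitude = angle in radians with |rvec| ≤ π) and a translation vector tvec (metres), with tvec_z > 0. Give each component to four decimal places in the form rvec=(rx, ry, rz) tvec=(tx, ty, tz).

rvec=(-0.1470, -0.2297, 0.1271) tvec=(0.3602, 0.1042, 1.0525)

Intrinsics K: fx=620.1, fy=750.5, cx=314.4, cy=253.3
Marker side s = 0.171 m; corners in marker frame (Z=0):
  M0 = (-0.0855, +0.0855, 0)
  M1 = (+0.0855, +0.0855, 0)
  M2 = (+0.0855, -0.0855, 0)
  M3 = (-0.0855, -0.0855, 0)
Detected image corners:
  c0 = (477.472853, 382.766311) px
  c1 = (568.602774, 395.450393) px
  c2 = (572.822199, 275.777787) px
  c3 = (484.210501, 259.185314) px
Planar DLT: solve 8×8 A·h = b for H (H[2,2]=1):
  H  [+633.84295 -111.45684 +526.60446]
  H  [+153.42291 +661.39646 +327.63727]
  H  [+0.20613 -0.15130 +1.00000]
B = K⁻¹H; ‖b₁‖=0.950137, ‖b₂‖=0.950137; λ = 2/(‖b₁‖+‖b₂‖) = 1.052480, sign → tz>0 ⇒ λ=+1.052480
r₁ = λ·B[:,0] = (+0.96581,+0.14193,+0.21695); r₂ = λ·B[:,1] = (-0.10844,+0.98127,-0.15924)
r₃ = r₁×r₂ = (-0.23548,+0.13027,+0.96311); SVD([r₁ r₂ r₃]) → R = UVᵀ:
  R  [+0.96581 -0.10844 -0.23548]
  R  [+0.14193 +0.98127 +0.13027]
  R  [+0.21695 -0.15924 +0.96311]
t = (+0.36017, +0.10425, +1.05248) m
tr R = 2.910185; θ = arccos((tr R − 1)/2) = 0.300824 rad = 17.236°
axis k = ((R−Rᵀ)₃₂, (R−Rᵀ)₁₃, (R−Rᵀ)₂₁) / (2 sinθ) = (-0.488520, -0.763448, +0.422487)
rvec = θ·k = (-0.146959, -0.229663, +0.127094)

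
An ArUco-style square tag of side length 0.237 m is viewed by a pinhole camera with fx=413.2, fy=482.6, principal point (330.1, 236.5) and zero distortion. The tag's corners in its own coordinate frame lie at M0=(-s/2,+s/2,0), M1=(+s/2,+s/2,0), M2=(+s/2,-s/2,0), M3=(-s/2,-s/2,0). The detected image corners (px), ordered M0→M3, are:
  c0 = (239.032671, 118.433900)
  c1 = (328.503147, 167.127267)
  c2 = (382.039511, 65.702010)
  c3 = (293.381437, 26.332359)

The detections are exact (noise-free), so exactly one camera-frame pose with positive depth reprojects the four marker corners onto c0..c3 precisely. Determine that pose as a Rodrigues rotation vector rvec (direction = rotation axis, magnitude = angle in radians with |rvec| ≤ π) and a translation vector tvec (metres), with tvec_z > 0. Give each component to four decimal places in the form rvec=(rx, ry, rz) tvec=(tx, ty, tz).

Intrinsics K: fx=413.2, fy=482.6, cx=330.1, cy=236.5
Marker side s = 0.237 m; corners in marker frame (Z=0):
  M0 = (-0.1185, +0.1185, 0)
  M1 = (+0.1185, +0.1185, 0)
  M2 = (+0.1185, -0.1185, 0)
  M3 = (-0.1185, -0.1185, 0)
Detected image corners:
  c0 = (239.032671, 118.433900) px
  c1 = (328.503147, 167.127267) px
  c2 = (382.039511, 65.702010) px
  c3 = (293.381437, 26.332359) px
Planar DLT: solve 8×8 A·h = b for H (H[2,2]=1):
  H  [+280.97957 -297.02781 +309.84312]
  H  [+156.47554 +386.50269 +92.32348]
  H  [-0.30499 -0.22321 +1.00000]
B = K⁻¹H; ‖b₁‖=1.081928, ‖b₂‖=1.081928; λ = 2/(‖b₁‖+‖b₂‖) = 0.924276, sign → tz>0 ⇒ λ=+0.924276
r₁ = λ·B[:,0] = (+0.85372,+0.43783,-0.28190); r₂ = λ·B[:,1] = (-0.49960,+0.84133,-0.20631)
r₃ = r₁×r₂ = (+0.14684,+0.31697,+0.93700); SVD([r₁ r₂ r₃]) → R = UVᵀ:
  R  [+0.85372 -0.49960 +0.14684]
  R  [+0.43783 +0.84133 +0.31697]
  R  [-0.28190 -0.20631 +0.93700]
t = (-0.04531, -0.27613, +0.92428) m
tr R = 2.632054; θ = arccos((tr R − 1)/2) = 0.616293 rad = 35.311°
axis k = ((R−Rᵀ)₃₂, (R−Rᵀ)₁₃, (R−Rᵀ)₂₁) / (2 sinθ) = (-0.452647, +0.370876, +0.810902)
rvec = θ·k = (-0.278963, +0.228568, +0.499753)

rvec=(-0.2790, 0.2286, 0.4998) tvec=(-0.0453, -0.2761, 0.9243)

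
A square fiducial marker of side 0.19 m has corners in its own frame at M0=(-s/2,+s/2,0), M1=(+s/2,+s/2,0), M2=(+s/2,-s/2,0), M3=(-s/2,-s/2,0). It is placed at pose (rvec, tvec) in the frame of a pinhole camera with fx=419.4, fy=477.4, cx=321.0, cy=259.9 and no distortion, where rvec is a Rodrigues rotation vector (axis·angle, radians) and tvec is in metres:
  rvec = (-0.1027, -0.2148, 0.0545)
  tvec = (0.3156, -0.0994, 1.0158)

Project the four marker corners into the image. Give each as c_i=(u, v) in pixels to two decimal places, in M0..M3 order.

Intrinsics K: fx=419.4, fy=477.4, cx=321.0, cy=259.9
Marker side s = 0.19 m; corners in marker frame (Z=0):
  M0 = (-0.0950, +0.0950, 0)
  M1 = (+0.0950, +0.0950, 0)
  M2 = (+0.0950, -0.0950, 0)
  M3 = (-0.0950, -0.0950, 0)
rvec = (-0.1027, -0.2148, 0.0545), |rvec| = θ = 0.24425 rad = 13.994°
Rodrigues: sinθ=0.24183, 1−cosθ=0.02968; R = I + sinθ·[k]× + (1−cosθ)·[k]×²:
    [+0.97557 -0.04298 -0.21546]
    [+0.06493 +0.99327 +0.09586]
    [+0.20989 -0.10751 +0.97180]
t = (0.3156, -0.0994, 1.0158) m
M0: Pc = R·M0+t = (+0.21884, -0.01121, +0.98565); u = 419.4·(+0.21884)/0.98565 + 321.0 = 414.1169, v = 477.4·(-0.01121)/0.98565 + 259.9 = 254.4715
M1: Pc = R·M1+t = (+0.40420, +0.00113, +1.02553); u = 419.4·(+0.40420)/1.02553 + 321.0 = 486.3001, v = 477.4·(+0.00113)/1.02553 + 259.9 = 260.4260
M2: Pc = R·M2+t = (+0.41236, -0.18759, +1.04595); u = 419.4·(+0.41236)/1.04595 + 321.0 = 486.3467, v = 477.4·(-0.18759)/1.04595 + 259.9 = 174.2780
M3: Pc = R·M3+t = (+0.22700, -0.19993, +1.00607); u = 419.4·(+0.22700)/1.00607 + 321.0 = 415.6310, v = 477.4·(-0.19993)/1.00607 + 259.9 = 165.0297

c0=(414.12, 254.47) c1=(486.30, 260.43) c2=(486.35, 174.28) c3=(415.63, 165.03)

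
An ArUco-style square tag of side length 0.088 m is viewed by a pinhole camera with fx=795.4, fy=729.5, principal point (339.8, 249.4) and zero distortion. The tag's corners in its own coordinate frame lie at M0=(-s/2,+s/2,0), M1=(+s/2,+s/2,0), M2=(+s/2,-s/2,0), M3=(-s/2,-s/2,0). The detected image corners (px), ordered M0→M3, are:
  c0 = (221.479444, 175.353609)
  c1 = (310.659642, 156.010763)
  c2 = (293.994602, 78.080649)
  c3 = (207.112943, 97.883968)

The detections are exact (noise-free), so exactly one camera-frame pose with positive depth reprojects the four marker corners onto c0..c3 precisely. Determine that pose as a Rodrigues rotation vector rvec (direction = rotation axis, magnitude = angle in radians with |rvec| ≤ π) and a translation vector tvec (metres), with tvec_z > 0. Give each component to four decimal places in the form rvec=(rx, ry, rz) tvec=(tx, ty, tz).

rvec=(-0.1986, 0.1263, -0.2063) tvec=(-0.0786, -0.1287, 0.7637)

Intrinsics K: fx=795.4, fy=729.5, cx=339.8, cy=249.4
Marker side s = 0.088 m; corners in marker frame (Z=0):
  M0 = (-0.0440, +0.0440, 0)
  M1 = (+0.0440, +0.0440, 0)
  M2 = (+0.0440, -0.0440, 0)
  M3 = (-0.0440, -0.0440, 0)
Detected image corners:
  c0 = (221.479444, 175.353609) px
  c1 = (310.659642, 156.010763) px
  c2 = (293.994602, 78.080649) px
  c3 = (207.112943, 97.883968) px
Planar DLT: solve 8×8 A·h = b for H (H[2,2]=1):
  H  [+965.05213 +105.78745 +257.95508]
  H  [-239.70798 +848.34623 +126.42462]
  H  [-0.13605 -0.27273 +1.00000]
B = K⁻¹H; ‖b₁‖=1.309415, ‖b₂‖=1.309415; λ = 2/(‖b₁‖+‖b₂‖) = 0.763700, sign → tz>0 ⇒ λ=+0.763700
r₁ = λ·B[:,0] = (+0.97098,-0.21542,-0.10390); r₂ = λ·B[:,1] = (+0.19055,+0.95933,-0.20829)
r₃ = r₁×r₂ = (+0.14454,+0.18244,+0.97253); SVD([r₁ r₂ r₃]) → R = UVᵀ:
  R  [+0.97098 +0.19055 +0.14454]
  R  [-0.21542 +0.95933 +0.18244]
  R  [-0.10390 -0.20829 +0.97253]
t = (-0.07858, -0.12874, +0.76370) m
tr R = 2.902837; θ = arccos((tr R − 1)/2) = 0.312985 rad = 17.933°
axis k = ((R−Rᵀ)₃₂, (R−Rᵀ)₁₃, (R−Rᵀ)₂₁) / (2 sinθ) = (-0.634505, +0.403447, -0.659268)
rvec = θ·k = (-0.198591, +0.126273, -0.206341)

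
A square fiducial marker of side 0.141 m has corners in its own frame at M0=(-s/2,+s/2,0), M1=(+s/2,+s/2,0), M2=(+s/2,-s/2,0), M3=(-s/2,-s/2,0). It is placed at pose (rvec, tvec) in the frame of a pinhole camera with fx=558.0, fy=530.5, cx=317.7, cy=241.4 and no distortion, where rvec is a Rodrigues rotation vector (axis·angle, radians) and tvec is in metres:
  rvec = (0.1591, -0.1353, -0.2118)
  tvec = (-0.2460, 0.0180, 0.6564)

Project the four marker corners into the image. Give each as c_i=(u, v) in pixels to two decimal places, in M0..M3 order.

Intrinsics K: fx=558.0, fy=530.5, cx=317.7, cy=241.4
Marker side s = 0.141 m; corners in marker frame (Z=0):
  M0 = (-0.0705, +0.0705, 0)
  M1 = (+0.0705, +0.0705, 0)
  M2 = (+0.0705, -0.0705, 0)
  M3 = (-0.0705, -0.0705, 0)
rvec = (0.1591, -0.1353, -0.2118), |rvec| = θ = 0.29745 rad = 17.043°
Rodrigues: sinθ=0.29309, 1−cosθ=0.04391; R = I + sinθ·[k]× + (1−cosθ)·[k]×²:
    [+0.96865 +0.19801 -0.15004]
    [-0.21937 +0.96517 -0.14254]
    [+0.11659 +0.17099 +0.97835]
t = (-0.2460, 0.0180, 0.6564) m
M0: Pc = R·M0+t = (-0.30033, +0.10151, +0.66024); u = 558.0·(-0.30033)/0.66024 + 317.7 = 63.8748, v = 530.5·(+0.10151)/0.66024 + 241.4 = 322.9639
M1: Pc = R·M1+t = (-0.16375, +0.07058, +0.67667); u = 558.0·(-0.16375)/0.67667 + 317.7 = 182.6676, v = 530.5·(+0.07058)/0.67667 + 241.4 = 296.7324
M2: Pc = R·M2+t = (-0.19167, -0.06551, +0.65256); u = 558.0·(-0.19167)/0.65256 + 317.7 = 153.8057, v = 530.5·(-0.06551)/0.65256 + 241.4 = 188.1435
M3: Pc = R·M3+t = (-0.32825, -0.03458, +0.63613); u = 558.0·(-0.32825)/0.63613 + 317.7 = 29.7647, v = 530.5·(-0.03458)/0.63613 + 241.4 = 212.5629

c0=(63.87, 322.96) c1=(182.67, 296.73) c2=(153.81, 188.14) c3=(29.76, 212.56)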